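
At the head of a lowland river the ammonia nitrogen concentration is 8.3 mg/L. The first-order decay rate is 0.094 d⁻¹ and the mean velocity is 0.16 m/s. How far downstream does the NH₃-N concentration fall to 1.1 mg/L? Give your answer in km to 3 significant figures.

From C = C₀·e^(−kt), t = ln(C₀/C)/k = ln(8.3/1.1)/0.094 = 2.021/0.094 = 21.5 d.
Distance = v·t = 0.16 m/s × 1.858e+06 s = 2.972e+05 m = 297.2 km.

297 km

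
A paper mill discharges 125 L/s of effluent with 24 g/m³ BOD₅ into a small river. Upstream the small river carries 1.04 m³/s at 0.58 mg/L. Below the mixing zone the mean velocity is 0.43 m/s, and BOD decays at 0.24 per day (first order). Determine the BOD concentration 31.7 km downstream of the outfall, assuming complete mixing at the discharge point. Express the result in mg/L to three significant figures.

125 L/s = 0.125 m³/s.
After complete mixing, C₀ = (0.125·24 + 1.04·0.58) / 1.165 = 3.093 mg/L.
Travel time t = 3.17e+04 m / 0.43 m/s = 7.372e+04 s = 0.8533 d.
C = 3.093·exp(−0.24·0.8533) = 3.093·0.8148 = 2.52 mg/L.

2.52 mg/L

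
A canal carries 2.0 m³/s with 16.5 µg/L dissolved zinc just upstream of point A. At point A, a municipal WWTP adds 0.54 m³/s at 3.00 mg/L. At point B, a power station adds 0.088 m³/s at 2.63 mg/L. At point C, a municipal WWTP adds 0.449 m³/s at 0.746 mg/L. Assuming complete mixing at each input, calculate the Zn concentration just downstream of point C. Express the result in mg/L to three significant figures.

0.721 mg/L

16.5 µg/L = 0.0165 mg/L.
After input A: C = (2·0.0165 + 0.54·3) / 2.54 = 0.6508 mg/L.
After input B: C = (2.54·0.6508 + 0.088·2.63) / 2.628 = 0.7171 mg/L.
After input C: C = (2.628·0.7171 + 0.449·0.746) / 3.077 = 0.7213 mg/L.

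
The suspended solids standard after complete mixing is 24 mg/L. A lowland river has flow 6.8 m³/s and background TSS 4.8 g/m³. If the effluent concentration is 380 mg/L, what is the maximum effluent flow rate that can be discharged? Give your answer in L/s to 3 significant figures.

Mass balance at complete mixing: C_std·(Q_w + Q_r) = Q_w·C_e + Q_r·C_b.
Rearranging, Q_w = Q_r·(C_std − C_b)/(C_e − C_std) = 6.8·(24 − 4.8) / (380 − 24) = 0.3667 m³/s.
= 366.7 L/s.

367 L/s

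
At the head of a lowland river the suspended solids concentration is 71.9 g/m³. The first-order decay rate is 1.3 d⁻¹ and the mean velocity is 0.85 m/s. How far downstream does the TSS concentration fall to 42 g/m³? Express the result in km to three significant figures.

From C = C₀·e^(−kt), t = ln(C₀/C)/k = ln(71.9/42)/1.3 = 0.5376/1.3 = 0.4135 d.
Distance = v·t = 0.85 m/s × 3.573e+04 s = 3.037e+04 m = 30.37 km.

30.4 km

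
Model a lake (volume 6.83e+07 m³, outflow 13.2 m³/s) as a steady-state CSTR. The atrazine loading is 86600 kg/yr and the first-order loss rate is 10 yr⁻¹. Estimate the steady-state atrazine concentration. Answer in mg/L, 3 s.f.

0.0788 mg/L

Outflow Q = 13.2 m³/s × 3.156e+07 s/yr = 4.166e+08 m³/yr.
Steady-state CSTR mass balance: W = Q·C + k·V·C, so C = W/(Q + kV).
Q + kV = 4.166e+08 + 10·6.83e+07 = 1.1e+09 m³/yr.
C = 86600/1.1e+09 = 7.876e-05 kg/m³ = 0.07876 mg/L.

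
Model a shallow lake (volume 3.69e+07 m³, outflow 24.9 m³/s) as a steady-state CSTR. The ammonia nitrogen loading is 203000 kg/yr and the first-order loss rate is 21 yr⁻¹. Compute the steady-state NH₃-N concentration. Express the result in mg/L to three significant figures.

0.130 mg/L

Outflow Q = 24.9 m³/s × 3.156e+07 s/yr = 7.858e+08 m³/yr.
Steady-state CSTR mass balance: W = Q·C + k·V·C, so C = W/(Q + kV).
Q + kV = 7.858e+08 + 21·3.69e+07 = 1.561e+09 m³/yr.
C = 203000/1.561e+09 = 0.0001301 kg/m³ = 0.1301 mg/L.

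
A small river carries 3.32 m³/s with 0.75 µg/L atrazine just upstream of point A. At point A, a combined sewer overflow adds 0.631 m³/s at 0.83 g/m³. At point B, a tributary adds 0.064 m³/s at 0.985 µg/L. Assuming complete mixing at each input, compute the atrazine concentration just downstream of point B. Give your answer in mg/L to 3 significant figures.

0.75 µg/L = 0.00075 mg/L.
After input A: C = (3.32·0.00075 + 0.631·0.83) / 3.951 = 0.1332 mg/L.
0.985 µg/L = 0.000985 mg/L.
After input B: C = (3.951·0.1332 + 0.064·0.000985) / 4.015 = 0.1311 mg/L.

0.131 mg/L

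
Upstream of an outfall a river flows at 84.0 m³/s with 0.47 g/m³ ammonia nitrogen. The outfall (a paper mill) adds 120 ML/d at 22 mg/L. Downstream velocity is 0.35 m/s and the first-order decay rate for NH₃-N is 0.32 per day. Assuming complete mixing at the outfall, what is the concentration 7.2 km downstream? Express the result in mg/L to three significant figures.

0.760 mg/L

120 ML/d = 1.389 m³/s.
After complete mixing, C₀ = (1.389·22 + 84·0.47) / 85.39 = 0.8202 mg/L.
Travel time t = 7200 m / 0.35 m/s = 2.057e+04 s = 0.2381 d.
C = 0.8202·exp(−0.32·0.2381) = 0.8202·0.9266 = 0.76 mg/L.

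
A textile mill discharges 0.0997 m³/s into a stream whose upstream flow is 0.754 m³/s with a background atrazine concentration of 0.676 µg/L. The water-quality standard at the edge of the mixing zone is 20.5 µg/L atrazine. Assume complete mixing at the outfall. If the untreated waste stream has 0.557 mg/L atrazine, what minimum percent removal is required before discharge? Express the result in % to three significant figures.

0.676 µg/L = 0.000676 mg/L.
20.5 µg/L = 0.0205 mg/L.
Mass balance: 0.0205·0.8537 = 0.0997·Cₑ + 0.754·0.000676.
Cₑ = (0.0175 − 0.0005097) / 0.0997 = 0.1704 mg/L.
Required removal = 1 − 0.1704/0.557 = 69.4 %.

69.4 %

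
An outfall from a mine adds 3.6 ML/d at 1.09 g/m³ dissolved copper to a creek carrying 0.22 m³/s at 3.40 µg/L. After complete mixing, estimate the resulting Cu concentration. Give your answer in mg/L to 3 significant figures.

3.6 ML/d = 0.04167 m³/s.
3.40 µg/L = 0.0034 mg/L.
By mass balance at complete mixing, C = (0.04167·1.09 + 0.22·0.0034) / (0.04167 + 0.22) = 0.04616/0.2617 = 0.1764 mg/L.

0.176 mg/L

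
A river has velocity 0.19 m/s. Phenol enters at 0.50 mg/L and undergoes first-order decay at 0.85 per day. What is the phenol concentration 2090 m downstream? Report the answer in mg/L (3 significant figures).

Travel time t = 2090 m / 0.19 m/s = 2090/0.19 = 1.1e+04 s = 0.1273 d.
First-order decay: C = 0.50·exp(−0.85·0.1273) = 0.50·0.8974 = 0.4487 mg/L.

0.449 mg/L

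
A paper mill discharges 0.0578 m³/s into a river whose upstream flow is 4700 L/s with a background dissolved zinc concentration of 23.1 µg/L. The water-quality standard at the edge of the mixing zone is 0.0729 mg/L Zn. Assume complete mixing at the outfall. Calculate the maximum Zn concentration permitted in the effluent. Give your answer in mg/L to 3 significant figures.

4700 L/s = 4.7 m³/s.
23.1 µg/L = 0.0231 mg/L.
Mass balance: 0.0729·4.758 = 0.0578·Cₑ + 4.7·0.0231.
Cₑ = (0.3468 − 0.1086) / 0.0578 = 4.122 mg/L.

4.12 mg/L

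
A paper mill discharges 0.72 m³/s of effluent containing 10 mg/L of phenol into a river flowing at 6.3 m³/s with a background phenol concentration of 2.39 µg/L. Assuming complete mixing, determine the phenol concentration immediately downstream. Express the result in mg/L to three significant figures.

1.03 mg/L

2.39 µg/L = 0.00239 mg/L.
By mass balance at complete mixing, C = (0.72·10 + 6.3·0.00239) / (0.72 + 6.3) = 7.215/7.02 = 1.028 mg/L.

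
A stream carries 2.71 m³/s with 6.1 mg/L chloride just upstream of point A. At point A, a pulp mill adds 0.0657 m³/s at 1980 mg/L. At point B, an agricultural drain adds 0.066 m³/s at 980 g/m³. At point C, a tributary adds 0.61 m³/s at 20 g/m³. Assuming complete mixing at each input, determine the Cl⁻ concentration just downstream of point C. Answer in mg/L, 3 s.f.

64.7 mg/L

After input A: C = (2.71·6.1 + 0.0657·1980) / 2.776 = 52.82 mg/L.
After input B: C = (2.776·52.82 + 0.066·980) / 2.842 = 74.36 mg/L.
After input C: C = (2.842·74.36 + 0.61·20) / 3.452 = 64.75 mg/L.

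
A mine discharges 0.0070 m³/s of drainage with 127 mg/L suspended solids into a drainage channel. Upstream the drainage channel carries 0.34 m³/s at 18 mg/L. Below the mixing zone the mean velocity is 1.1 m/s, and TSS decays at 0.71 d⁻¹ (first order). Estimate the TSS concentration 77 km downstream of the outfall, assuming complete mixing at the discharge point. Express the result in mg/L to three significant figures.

11.4 mg/L

After complete mixing, C₀ = (0.007·127 + 0.34·18) / 0.347 = 20.2 mg/L.
Travel time t = 7.7e+04 m / 1.1 m/s = 7e+04 s = 0.8102 d.
C = 20.2·exp(−0.71·0.8102) = 20.2·0.5626 = 11.36 mg/L.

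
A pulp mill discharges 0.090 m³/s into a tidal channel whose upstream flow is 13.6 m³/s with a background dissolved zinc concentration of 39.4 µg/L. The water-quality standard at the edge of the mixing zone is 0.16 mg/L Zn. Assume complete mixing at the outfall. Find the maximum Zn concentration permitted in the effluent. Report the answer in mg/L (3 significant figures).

39.4 µg/L = 0.0394 mg/L.
Mass balance: 0.16·13.69 = 0.09·Cₑ + 13.6·0.0394.
Cₑ = (2.19 − 0.5358) / 0.09 = 18.38 mg/L.

18.4 mg/L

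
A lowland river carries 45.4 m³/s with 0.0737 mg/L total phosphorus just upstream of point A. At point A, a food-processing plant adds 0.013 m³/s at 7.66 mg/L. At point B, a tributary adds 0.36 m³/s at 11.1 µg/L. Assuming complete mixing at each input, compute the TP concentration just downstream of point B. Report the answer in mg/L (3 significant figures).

0.0754 mg/L

After input A: C = (45.4·0.0737 + 0.013·7.66) / 45.41 = 0.07587 mg/L.
11.1 µg/L = 0.0111 mg/L.
After input B: C = (45.41·0.07587 + 0.36·0.0111) / 45.77 = 0.07536 mg/L.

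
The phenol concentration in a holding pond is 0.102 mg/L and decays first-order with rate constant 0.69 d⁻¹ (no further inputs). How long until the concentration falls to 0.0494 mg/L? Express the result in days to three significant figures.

1.05 d

t = ln(C₀/C)/k = ln(0.102/0.0494)/0.69 = 0.725/0.69 = 1.051 d.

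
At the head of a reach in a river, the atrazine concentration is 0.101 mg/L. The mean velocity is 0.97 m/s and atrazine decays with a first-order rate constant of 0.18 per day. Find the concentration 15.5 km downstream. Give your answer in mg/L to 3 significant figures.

0.0977 mg/L

Travel time t = 15.5 km / 0.97 m/s = 1.55e+04/0.97 = 1.598e+04 s = 0.1849 d.
First-order decay: C = 0.101·exp(−0.18·0.1849) = 0.101·0.9673 = 0.09769 mg/L.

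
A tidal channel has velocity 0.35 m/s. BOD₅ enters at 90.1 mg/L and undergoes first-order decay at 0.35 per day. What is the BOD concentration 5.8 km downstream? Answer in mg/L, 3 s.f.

84.3 mg/L

Travel time t = 5.8 km / 0.35 m/s = 5800/0.35 = 1.657e+04 s = 0.1918 d.
First-order decay: C = 90.1·exp(−0.35·0.1918) = 90.1·0.9351 = 84.25 mg/L.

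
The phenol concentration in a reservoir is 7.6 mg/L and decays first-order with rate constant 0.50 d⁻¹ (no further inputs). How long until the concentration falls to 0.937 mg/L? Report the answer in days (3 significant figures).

4.19 d

t = ln(C₀/C)/k = ln(7.6/0.937)/0.50 = 2.093/0.50 = 4.186 d.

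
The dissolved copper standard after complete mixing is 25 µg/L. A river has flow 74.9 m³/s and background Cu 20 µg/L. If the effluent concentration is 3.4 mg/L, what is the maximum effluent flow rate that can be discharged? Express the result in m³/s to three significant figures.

0.111 m³/s

20 µg/L = 0.02 mg/L.
25 µg/L = 0.025 mg/L.
Mass balance at complete mixing: C_std·(Q_w + Q_r) = Q_w·C_e + Q_r·C_b.
Rearranging, Q_w = Q_r·(C_std − C_b)/(C_e − C_std) = 74.9·(0.025 − 0.02) / (3.4 − 0.025) = 0.111 m³/s.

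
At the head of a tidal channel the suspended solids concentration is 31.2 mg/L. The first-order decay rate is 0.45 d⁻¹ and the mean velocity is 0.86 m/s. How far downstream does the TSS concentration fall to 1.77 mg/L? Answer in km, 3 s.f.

474 km

From C = C₀·e^(−kt), t = ln(C₀/C)/k = ln(31.2/1.77)/0.45 = 2.869/0.45 = 6.377 d.
Distance = v·t = 0.86 m/s × 5.509e+05 s = 4.738e+05 m = 473.8 km.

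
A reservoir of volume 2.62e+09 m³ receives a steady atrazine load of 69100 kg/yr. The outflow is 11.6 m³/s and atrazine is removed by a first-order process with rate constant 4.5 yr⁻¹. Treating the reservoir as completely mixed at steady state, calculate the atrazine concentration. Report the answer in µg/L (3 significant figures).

5.68 µg/L

Outflow Q = 11.6 m³/s × 3.156e+07 s/yr = 3.661e+08 m³/yr.
Steady-state CSTR mass balance: W = Q·C + k·V·C, so C = W/(Q + kV).
Q + kV = 3.661e+08 + 4.5·2.62e+09 = 1.216e+10 m³/yr.
C = 69100/1.216e+10 = 5.684e-06 kg/m³ = 0.005684 mg/L = 5.684 µg/L.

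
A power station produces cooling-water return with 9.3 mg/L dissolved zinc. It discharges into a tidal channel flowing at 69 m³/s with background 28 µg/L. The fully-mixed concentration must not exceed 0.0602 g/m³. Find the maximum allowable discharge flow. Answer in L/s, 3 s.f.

240 L/s

28 µg/L = 0.028 mg/L.
Mass balance at complete mixing: C_std·(Q_w + Q_r) = Q_w·C_e + Q_r·C_b.
Rearranging, Q_w = Q_r·(C_std − C_b)/(C_e − C_std) = 69·(0.0602 − 0.028) / (9.3 − 0.0602) = 0.2405 m³/s.
= 240.5 L/s.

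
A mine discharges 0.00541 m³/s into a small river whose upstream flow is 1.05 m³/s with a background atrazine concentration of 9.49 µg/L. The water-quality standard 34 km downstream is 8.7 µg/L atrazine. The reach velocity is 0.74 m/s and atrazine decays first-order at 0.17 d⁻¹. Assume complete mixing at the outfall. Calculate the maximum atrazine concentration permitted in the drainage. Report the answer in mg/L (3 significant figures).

9.49 µg/L = 0.00949 mg/L.
8.7 µg/L = 0.0087 mg/L.
Travel time to the compliance point: t = 3.4e+04/0.74 = 4.595e+04 s = 0.5318 d; decay factor exp(−0.17·0.5318) = 0.9136.
So the concentration just after mixing may be at most 0.0087/0.9136 = 0.009523 mg/L.
Mass balance: 0.009523·1.055 = 0.00541·Cₑ + 1.05·0.00949.
Cₑ = (0.01005 − 0.009965) / 0.00541 = 0.01596 mg/L.

0.0160 mg/L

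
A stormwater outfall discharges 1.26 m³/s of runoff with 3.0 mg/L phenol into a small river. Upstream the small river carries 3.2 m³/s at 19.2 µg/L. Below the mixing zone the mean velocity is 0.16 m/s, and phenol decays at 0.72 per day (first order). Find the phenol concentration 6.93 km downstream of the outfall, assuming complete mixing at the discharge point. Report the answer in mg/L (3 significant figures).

19.2 µg/L = 0.0192 mg/L.
After complete mixing, C₀ = (1.26·3 + 3.2·0.0192) / 4.46 = 0.8613 mg/L.
Travel time t = 6930 m / 0.16 m/s = 4.331e+04 s = 0.5013 d.
C = 0.8613·exp(−0.72·0.5013) = 0.8613·0.697 = 0.6004 mg/L.

0.600 mg/L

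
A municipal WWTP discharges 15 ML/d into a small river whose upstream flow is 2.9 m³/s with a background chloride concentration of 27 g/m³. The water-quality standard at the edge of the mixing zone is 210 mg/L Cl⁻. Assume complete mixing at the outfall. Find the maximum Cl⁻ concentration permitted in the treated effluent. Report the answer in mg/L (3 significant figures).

15 ML/d = 0.1736 m³/s.
Mass balance: 210·3.074 = 0.1736·Cₑ + 2.9·27.
Cₑ = (645.5 − 78.3) / 0.1736 = 3267 mg/L.

3270 mg/L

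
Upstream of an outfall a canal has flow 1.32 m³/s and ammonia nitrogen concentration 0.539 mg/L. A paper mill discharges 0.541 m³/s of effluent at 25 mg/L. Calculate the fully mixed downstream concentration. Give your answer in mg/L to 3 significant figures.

7.65 mg/L

By mass balance at complete mixing, C = (0.541·25 + 1.32·0.539) / (0.541 + 1.32) = 14.24/1.861 = 7.65 mg/L.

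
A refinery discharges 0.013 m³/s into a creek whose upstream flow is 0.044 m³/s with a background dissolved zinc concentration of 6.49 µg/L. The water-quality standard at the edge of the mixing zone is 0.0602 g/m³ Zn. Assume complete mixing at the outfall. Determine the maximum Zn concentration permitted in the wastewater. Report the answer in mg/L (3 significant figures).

6.49 µg/L = 0.00649 mg/L.
Mass balance: 0.0602·0.057 = 0.013·Cₑ + 0.044·0.00649.
Cₑ = (0.003431 − 0.0002856) / 0.013 = 0.242 mg/L.

0.242 mg/L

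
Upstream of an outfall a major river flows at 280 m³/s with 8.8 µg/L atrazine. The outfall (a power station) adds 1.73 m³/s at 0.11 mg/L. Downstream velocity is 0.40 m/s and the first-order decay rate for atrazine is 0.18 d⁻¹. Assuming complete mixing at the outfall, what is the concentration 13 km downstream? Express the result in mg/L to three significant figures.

0.00880 mg/L

8.8 µg/L = 0.0088 mg/L.
After complete mixing, C₀ = (1.73·0.11 + 280·0.0088) / 281.7 = 0.009421 mg/L.
Travel time t = 1.3e+04 m / 0.40 m/s = 3.25e+04 s = 0.3762 d.
C = 0.009421·exp(−0.18·0.3762) = 0.009421·0.9345 = 0.008805 mg/L.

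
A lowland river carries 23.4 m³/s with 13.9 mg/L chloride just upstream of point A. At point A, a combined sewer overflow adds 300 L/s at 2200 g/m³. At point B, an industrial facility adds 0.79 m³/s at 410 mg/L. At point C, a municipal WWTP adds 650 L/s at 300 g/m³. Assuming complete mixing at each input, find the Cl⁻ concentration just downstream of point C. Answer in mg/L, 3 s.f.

59.8 mg/L

300 L/s = 0.3 m³/s.
After input A: C = (23.4·13.9 + 0.3·2200) / 23.7 = 41.57 mg/L.
After input B: C = (23.7·41.57 + 0.79·410) / 24.49 = 53.46 mg/L.
650 L/s = 0.65 m³/s.
After input C: C = (24.49·53.46 + 0.65·300) / 25.14 = 59.83 mg/L.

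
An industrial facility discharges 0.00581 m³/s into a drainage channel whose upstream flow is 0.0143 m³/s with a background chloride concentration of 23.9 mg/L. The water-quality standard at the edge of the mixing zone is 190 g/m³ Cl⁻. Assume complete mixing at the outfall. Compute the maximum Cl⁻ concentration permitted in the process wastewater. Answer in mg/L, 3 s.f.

599 mg/L

Mass balance: 190·0.02011 = 0.00581·Cₑ + 0.0143·23.9.
Cₑ = (3.821 − 0.3418) / 0.00581 = 598.8 mg/L.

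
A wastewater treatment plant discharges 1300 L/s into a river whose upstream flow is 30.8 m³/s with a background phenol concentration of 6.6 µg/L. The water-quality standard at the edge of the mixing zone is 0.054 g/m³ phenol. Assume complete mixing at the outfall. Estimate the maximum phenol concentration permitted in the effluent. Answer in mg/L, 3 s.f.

1300 L/s = 1.3 m³/s.
6.6 µg/L = 0.0066 mg/L.
Mass balance: 0.054·32.1 = 1.3·Cₑ + 30.8·0.0066.
Cₑ = (1.733 − 0.2033) / 1.3 = 1.177 mg/L.

1.18 mg/L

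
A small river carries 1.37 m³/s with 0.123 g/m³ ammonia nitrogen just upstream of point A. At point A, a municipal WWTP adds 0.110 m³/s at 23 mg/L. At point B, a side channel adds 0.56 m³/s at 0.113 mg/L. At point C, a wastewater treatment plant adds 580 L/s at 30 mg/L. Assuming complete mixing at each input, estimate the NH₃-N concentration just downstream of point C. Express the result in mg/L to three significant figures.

7.70 mg/L

After input A: C = (1.37·0.123 + 0.11·23) / 1.48 = 1.823 mg/L.
After input B: C = (1.48·1.823 + 0.56·0.113) / 2.04 = 1.354 mg/L.
580 L/s = 0.58 m³/s.
After input C: C = (2.04·1.354 + 0.58·30) / 2.62 = 7.695 mg/L.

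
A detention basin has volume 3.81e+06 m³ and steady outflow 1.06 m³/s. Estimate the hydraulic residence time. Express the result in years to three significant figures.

0.114 yr

Q = 1.06 m³/s × 3.156e+07 s/yr = 3.345e+07 m³/yr.
Hydraulic residence time τ = V/Q = 3.81e+06/3.345e+07 = 0.1139 yr.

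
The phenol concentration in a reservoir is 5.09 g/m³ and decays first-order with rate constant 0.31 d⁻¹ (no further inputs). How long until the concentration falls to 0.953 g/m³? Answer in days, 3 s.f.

t = ln(C₀/C)/k = ln(5.09/0.953)/0.31 = 1.675/0.31 = 5.405 d.

5.40 d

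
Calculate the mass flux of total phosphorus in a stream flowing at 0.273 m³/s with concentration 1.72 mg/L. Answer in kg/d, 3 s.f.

Mass flux = Q·C = 0.273 m³/s × 1.72 g/m³ = 0.4696 g/s.
= 0.4696 g/s × 86.4 = 40.57 kg/d.

40.6 kg/d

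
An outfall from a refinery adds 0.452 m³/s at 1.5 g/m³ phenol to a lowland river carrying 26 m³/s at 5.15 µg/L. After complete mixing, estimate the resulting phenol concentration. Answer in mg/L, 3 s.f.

5.15 µg/L = 0.00515 mg/L.
By mass balance at complete mixing, C = (0.452·1.5 + 26·0.00515) / (0.452 + 26) = 0.8119/26.45 = 0.03069 mg/L.

0.0307 mg/L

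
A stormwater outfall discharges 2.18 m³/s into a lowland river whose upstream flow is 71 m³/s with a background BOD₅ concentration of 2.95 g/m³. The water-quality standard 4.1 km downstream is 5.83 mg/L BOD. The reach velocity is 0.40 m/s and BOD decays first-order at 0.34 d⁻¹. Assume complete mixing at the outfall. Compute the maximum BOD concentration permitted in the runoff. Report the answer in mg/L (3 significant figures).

Travel time to the compliance point: t = 4100/0.40 = 1.025e+04 s = 0.1186 d; decay factor exp(−0.34·0.1186) = 0.9605.
So the concentration just after mixing may be at most 5.83/0.9605 = 6.07 mg/L.
Mass balance: 6.07·73.18 = 2.18·Cₑ + 71·2.95.
Cₑ = (444.2 − 209.5) / 2.18 = 107.7 mg/L.

108 mg/L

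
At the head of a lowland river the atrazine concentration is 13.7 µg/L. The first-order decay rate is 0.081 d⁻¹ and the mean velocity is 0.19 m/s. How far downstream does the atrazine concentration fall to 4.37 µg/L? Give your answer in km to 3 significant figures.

From C = C₀·e^(−kt), t = ln(C₀/C)/k = ln(13.7/4.37)/0.081 = 1.143/0.081 = 14.11 d.
Distance = v·t = 0.19 m/s × 1.219e+06 s = 2.316e+05 m = 231.6 km.

232 km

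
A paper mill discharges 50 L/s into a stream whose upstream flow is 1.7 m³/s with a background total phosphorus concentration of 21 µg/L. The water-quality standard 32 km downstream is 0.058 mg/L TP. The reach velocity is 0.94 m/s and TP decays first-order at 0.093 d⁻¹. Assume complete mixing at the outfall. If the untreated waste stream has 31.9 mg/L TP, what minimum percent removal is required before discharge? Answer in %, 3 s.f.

50 L/s = 0.05 m³/s.
21 µg/L = 0.021 mg/L.
Travel time to the compliance point: t = 3.2e+04/0.94 = 3.404e+04 s = 0.394 d; decay factor exp(−0.093·0.394) = 0.964.
So the concentration just after mixing may be at most 0.058/0.964 = 0.06016 mg/L.
Mass balance: 0.06016·1.75 = 0.05·Cₑ + 1.7·0.021.
Cₑ = (0.1053 − 0.0357) / 0.05 = 1.392 mg/L.
Required removal = 1 − 1.392/31.9 = 95.64 %.

95.6 %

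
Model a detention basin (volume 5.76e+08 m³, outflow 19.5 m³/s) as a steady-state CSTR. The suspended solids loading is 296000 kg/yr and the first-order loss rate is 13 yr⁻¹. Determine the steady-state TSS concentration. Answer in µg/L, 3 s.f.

Outflow Q = 19.5 m³/s × 3.156e+07 s/yr = 6.154e+08 m³/yr.
Steady-state CSTR mass balance: W = Q·C + k·V·C, so C = W/(Q + kV).
Q + kV = 6.154e+08 + 13·5.76e+08 = 8.103e+09 m³/yr.
C = 296000/8.103e+09 = 3.653e-05 kg/m³ = 0.03653 mg/L = 36.53 µg/L.

36.5 µg/L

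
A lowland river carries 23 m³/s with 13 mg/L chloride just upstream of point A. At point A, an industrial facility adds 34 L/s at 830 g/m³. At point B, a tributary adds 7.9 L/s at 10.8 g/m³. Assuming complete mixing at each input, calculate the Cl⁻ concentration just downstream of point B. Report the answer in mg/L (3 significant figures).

34 L/s = 0.034 m³/s.
After input A: C = (23·13 + 0.034·830) / 23.03 = 14.21 mg/L.
7.9 L/s = 0.0079 m³/s.
After input B: C = (23.03·14.21 + 0.0079·10.8) / 23.04 = 14.2 mg/L.

14.2 mg/L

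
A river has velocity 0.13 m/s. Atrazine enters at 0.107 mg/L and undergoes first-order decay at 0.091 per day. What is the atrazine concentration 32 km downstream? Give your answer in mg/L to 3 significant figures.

0.0826 mg/L

Travel time t = 32 km / 0.13 m/s = 3.2e+04/0.13 = 2.462e+05 s = 2.849 d.
First-order decay: C = 0.107·exp(−0.091·2.849) = 0.107·0.7716 = 0.08256 mg/L.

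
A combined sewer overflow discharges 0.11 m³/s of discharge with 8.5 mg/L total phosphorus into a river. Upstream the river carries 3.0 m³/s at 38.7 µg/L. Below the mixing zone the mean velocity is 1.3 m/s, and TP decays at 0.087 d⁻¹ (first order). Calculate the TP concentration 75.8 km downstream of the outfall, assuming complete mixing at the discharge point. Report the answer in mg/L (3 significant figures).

38.7 µg/L = 0.0387 mg/L.
After complete mixing, C₀ = (0.11·8.5 + 3·0.0387) / 3.11 = 0.338 mg/L.
Travel time t = 7.58e+04 m / 1.3 m/s = 5.831e+04 s = 0.6749 d.
C = 0.338·exp(−0.087·0.6749) = 0.338·0.943 = 0.3187 mg/L.

0.319 mg/L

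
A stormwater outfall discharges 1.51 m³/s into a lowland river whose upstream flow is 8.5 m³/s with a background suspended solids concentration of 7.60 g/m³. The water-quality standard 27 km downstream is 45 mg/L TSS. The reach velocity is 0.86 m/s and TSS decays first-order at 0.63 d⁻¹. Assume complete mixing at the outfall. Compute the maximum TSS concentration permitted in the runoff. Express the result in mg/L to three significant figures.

Travel time to the compliance point: t = 2.7e+04/0.86 = 3.14e+04 s = 0.3634 d; decay factor exp(−0.63·0.3634) = 0.7954.
So the concentration just after mixing may be at most 45/0.7954 = 56.58 mg/L.
Mass balance: 56.58·10.01 = 1.51·Cₑ + 8.5·7.6.
Cₑ = (566.3 − 64.6) / 1.51 = 332.3 mg/L.

332 mg/L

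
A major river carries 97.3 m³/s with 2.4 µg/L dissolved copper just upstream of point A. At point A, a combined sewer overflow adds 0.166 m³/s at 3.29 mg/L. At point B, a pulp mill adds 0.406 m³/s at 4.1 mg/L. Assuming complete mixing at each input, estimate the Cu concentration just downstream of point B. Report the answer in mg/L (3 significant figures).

2.4 µg/L = 0.0024 mg/L.
After input A: C = (97.3·0.0024 + 0.166·3.29) / 97.47 = 0.007999 mg/L.
After input B: C = (97.47·0.007999 + 0.406·4.1) / 97.87 = 0.02497 mg/L.

0.0250 mg/L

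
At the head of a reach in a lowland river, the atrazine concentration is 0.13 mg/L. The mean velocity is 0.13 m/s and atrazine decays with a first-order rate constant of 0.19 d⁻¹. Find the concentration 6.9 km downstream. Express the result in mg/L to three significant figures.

Travel time t = 6.9 km / 0.13 m/s = 6900/0.13 = 5.308e+04 s = 0.6143 d.
First-order decay: C = 0.13·exp(−0.19·0.6143) = 0.13·0.8898 = 0.1157 mg/L.

0.116 mg/L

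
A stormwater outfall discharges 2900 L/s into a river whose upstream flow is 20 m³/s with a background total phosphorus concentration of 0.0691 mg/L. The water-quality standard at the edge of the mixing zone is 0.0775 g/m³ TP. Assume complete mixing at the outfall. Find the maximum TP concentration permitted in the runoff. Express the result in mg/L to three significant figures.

0.135 mg/L

2900 L/s = 2.9 m³/s.
Mass balance: 0.0775·22.9 = 2.9·Cₑ + 20·0.0691.
Cₑ = (1.775 − 1.382) / 2.9 = 0.1354 mg/L.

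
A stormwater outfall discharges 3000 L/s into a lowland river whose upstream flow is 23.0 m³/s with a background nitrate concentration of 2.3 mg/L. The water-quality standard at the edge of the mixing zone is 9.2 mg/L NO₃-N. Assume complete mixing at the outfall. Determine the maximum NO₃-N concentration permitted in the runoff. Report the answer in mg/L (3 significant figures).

62.1 mg/L

3000 L/s = 3 m³/s.
Mass balance: 9.2·26 = 3·Cₑ + 23·2.3.
Cₑ = (239.2 − 52.9) / 3 = 62.1 mg/L.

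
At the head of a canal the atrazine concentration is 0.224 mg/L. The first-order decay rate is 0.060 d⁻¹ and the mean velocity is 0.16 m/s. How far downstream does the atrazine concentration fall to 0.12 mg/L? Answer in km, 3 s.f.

144 km

From C = C₀·e^(−kt), t = ln(C₀/C)/k = ln(0.224/0.12)/0.060 = 0.6242/0.060 = 10.4 d.
Distance = v·t = 0.16 m/s × 8.988e+05 s = 1.438e+05 m = 143.8 km.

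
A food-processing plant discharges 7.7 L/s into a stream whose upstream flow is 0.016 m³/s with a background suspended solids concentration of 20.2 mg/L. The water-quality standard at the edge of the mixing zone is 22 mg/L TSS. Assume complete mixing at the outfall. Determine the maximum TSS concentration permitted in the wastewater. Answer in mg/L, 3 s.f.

25.7 mg/L

7.7 L/s = 0.0077 m³/s.
Mass balance: 22·0.0237 = 0.0077·Cₑ + 0.016·20.2.
Cₑ = (0.5214 − 0.3232) / 0.0077 = 25.74 mg/L.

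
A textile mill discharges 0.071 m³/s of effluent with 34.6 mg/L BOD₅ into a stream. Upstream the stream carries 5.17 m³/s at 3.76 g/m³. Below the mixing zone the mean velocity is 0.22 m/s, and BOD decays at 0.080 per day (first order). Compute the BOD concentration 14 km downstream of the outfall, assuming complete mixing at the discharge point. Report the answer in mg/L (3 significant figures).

3.94 mg/L

After complete mixing, C₀ = (0.071·34.6 + 5.17·3.76) / 5.241 = 4.178 mg/L.
Travel time t = 1.4e+04 m / 0.22 m/s = 6.364e+04 s = 0.7365 d.
C = 4.178·exp(−0.080·0.7365) = 4.178·0.9428 = 3.939 mg/L.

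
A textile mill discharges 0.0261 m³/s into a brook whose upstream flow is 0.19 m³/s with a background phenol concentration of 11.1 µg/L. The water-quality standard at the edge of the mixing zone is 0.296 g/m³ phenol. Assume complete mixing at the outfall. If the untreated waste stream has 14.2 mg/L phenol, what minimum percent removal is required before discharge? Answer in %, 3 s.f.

83.3 %

11.1 µg/L = 0.0111 mg/L.
Mass balance: 0.296·0.2161 = 0.0261·Cₑ + 0.19·0.0111.
Cₑ = (0.06397 − 0.002109) / 0.0261 = 2.37 mg/L.
Required removal = 1 − 2.37/14.2 = 83.31 %.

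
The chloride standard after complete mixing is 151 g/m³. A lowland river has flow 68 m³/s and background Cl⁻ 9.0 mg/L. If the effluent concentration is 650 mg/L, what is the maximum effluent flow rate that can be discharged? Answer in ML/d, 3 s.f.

Mass balance at complete mixing: C_std·(Q_w + Q_r) = Q_w·C_e + Q_r·C_b.
Rearranging, Q_w = Q_r·(C_std − C_b)/(C_e − C_std) = 68·(151 − 9) / (650 − 151) = 19.35 m³/s.
= 1672 ML/d.

1670 ML/d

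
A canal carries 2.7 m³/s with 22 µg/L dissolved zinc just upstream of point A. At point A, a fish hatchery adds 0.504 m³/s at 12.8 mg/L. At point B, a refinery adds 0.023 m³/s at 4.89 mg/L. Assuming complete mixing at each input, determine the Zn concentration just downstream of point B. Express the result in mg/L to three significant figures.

22 µg/L = 0.022 mg/L.
After input A: C = (2.7·0.022 + 0.504·12.8) / 3.204 = 2.032 mg/L.
After input B: C = (3.204·2.032 + 0.023·4.89) / 3.227 = 2.052 mg/L.

2.05 mg/L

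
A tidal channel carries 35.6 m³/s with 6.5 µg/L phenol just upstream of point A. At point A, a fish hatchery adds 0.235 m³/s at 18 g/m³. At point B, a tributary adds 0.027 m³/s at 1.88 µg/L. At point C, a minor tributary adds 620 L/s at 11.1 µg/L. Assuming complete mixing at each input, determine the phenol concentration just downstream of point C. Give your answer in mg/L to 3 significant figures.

6.5 µg/L = 0.0065 mg/L.
After input A: C = (35.6·0.0065 + 0.235·18) / 35.84 = 0.1245 mg/L.
1.88 µg/L = 0.00188 mg/L.
After input B: C = (35.84·0.1245 + 0.027·0.00188) / 35.86 = 0.1244 mg/L.
620 L/s = 0.62 m³/s.
11.1 µg/L = 0.0111 mg/L.
After input C: C = (35.86·0.1244 + 0.62·0.0111) / 36.48 = 0.1225 mg/L.

0.122 mg/L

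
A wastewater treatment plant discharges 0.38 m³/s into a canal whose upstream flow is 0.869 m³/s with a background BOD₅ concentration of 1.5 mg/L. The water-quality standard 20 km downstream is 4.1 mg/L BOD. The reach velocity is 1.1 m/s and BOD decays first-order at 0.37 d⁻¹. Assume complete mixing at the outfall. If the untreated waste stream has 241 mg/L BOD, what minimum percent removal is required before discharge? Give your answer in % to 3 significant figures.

95.4 %

Travel time to the compliance point: t = 2e+04/1.1 = 1.818e+04 s = 0.2104 d; decay factor exp(−0.37·0.2104) = 0.9251.
So the concentration just after mixing may be at most 4.1/0.9251 = 4.432 mg/L.
Mass balance: 4.432·1.249 = 0.38·Cₑ + 0.869·1.5.
Cₑ = (5.536 − 1.304) / 0.38 = 11.14 mg/L.
Required removal = 1 − 11.14/241 = 95.38 %.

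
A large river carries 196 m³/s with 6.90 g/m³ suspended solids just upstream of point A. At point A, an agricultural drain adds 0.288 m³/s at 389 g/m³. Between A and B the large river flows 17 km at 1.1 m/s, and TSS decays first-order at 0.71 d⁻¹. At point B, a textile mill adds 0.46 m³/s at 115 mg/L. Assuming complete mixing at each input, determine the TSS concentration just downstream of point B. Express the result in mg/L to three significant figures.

6.82 mg/L

After input A: C = (196·6.9 + 0.288·389) / 196.3 = 7.461 mg/L.
Over the 17 km reach to input B (t = 1.545e+04 s = 0.1789 d), decay gives C = 7.461·exp(−0.71·0.1789) = 6.571 mg/L.
After input B: C = (196.3·6.571 + 0.46·115) / 196.7 = 6.824 mg/L.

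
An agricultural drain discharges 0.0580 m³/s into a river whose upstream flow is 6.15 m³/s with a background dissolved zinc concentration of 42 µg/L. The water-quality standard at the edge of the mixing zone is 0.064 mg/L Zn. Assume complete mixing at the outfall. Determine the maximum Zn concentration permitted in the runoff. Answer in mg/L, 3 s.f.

2.40 mg/L

42 µg/L = 0.042 mg/L.
Mass balance: 0.064·6.208 = 0.058·Cₑ + 6.15·0.042.
Cₑ = (0.3973 − 0.2583) / 0.058 = 2.397 mg/L.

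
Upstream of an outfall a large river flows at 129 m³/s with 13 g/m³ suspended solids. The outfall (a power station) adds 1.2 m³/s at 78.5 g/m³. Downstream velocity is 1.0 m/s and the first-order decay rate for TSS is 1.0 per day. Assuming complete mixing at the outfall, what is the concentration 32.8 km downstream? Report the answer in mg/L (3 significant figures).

9.31 mg/L

After complete mixing, C₀ = (1.2·78.5 + 129·13) / 130.2 = 13.6 mg/L.
Travel time t = 3.28e+04 m / 1.0 m/s = 3.28e+04 s = 0.3796 d.
C = 13.6·exp(−1.0·0.3796) = 13.6·0.6841 = 9.306 mg/L.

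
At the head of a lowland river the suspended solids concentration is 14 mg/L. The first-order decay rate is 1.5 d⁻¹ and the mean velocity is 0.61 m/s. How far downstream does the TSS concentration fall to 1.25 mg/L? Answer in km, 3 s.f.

84.9 km

From C = C₀·e^(−kt), t = ln(C₀/C)/k = ln(14/1.25)/1.5 = 2.416/1.5 = 1.611 d.
Distance = v·t = 0.61 m/s × 1.392e+05 s = 8.489e+04 m = 84.89 km.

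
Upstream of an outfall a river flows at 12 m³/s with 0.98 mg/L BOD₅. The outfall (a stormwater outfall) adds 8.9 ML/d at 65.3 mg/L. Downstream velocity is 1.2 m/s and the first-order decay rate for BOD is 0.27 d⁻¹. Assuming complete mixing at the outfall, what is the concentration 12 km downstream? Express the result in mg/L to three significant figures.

1.48 mg/L

8.9 ML/d = 0.103 m³/s.
After complete mixing, C₀ = (0.103·65.3 + 12·0.98) / 12.1 = 1.527 mg/L.
Travel time t = 1.2e+04 m / 1.2 m/s = 1e+04 s = 0.1157 d.
C = 1.527·exp(−0.27·0.1157) = 1.527·0.9692 = 1.48 mg/L.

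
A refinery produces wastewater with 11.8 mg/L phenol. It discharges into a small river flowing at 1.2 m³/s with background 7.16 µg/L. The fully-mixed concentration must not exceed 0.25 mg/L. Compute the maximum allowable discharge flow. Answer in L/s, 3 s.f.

7.16 µg/L = 0.00716 mg/L.
Mass balance at complete mixing: C_std·(Q_w + Q_r) = Q_w·C_e + Q_r·C_b.
Rearranging, Q_w = Q_r·(C_std − C_b)/(C_e − C_std) = 1.2·(0.25 − 0.00716) / (11.8 − 0.25) = 0.02523 m³/s.
= 25.23 L/s.

25.2 L/s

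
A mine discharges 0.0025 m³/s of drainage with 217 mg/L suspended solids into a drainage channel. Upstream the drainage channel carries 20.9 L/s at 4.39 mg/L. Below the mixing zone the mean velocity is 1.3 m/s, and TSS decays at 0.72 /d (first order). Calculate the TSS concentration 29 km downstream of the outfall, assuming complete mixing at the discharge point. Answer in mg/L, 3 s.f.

20.9 L/s = 0.0209 m³/s.
After complete mixing, C₀ = (0.0025·217 + 0.0209·4.39) / 0.0234 = 27.1 mg/L.
Travel time t = 2.9e+04 m / 1.3 m/s = 2.231e+04 s = 0.2582 d.
C = 27.1·exp(−0.72·0.2582) = 27.1·0.8304 = 22.51 mg/L.

22.5 mg/L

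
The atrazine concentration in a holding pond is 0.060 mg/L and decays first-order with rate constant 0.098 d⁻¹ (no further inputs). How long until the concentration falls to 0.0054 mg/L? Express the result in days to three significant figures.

24.6 d

t = ln(C₀/C)/k = ln(0.060/0.0054)/0.098 = 2.408/0.098 = 24.57 d.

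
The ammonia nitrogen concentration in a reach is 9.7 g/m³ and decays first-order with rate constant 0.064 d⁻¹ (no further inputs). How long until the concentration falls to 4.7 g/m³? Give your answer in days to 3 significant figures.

t = ln(C₀/C)/k = ln(9.7/4.7)/0.064 = 0.7246/0.064 = 11.32 d.

11.3 d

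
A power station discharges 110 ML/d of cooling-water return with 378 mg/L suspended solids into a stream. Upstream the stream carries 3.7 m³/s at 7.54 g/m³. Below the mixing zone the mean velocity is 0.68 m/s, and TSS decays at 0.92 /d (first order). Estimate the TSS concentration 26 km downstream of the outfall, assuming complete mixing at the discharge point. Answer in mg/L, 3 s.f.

110 ML/d = 1.273 m³/s.
After complete mixing, C₀ = (1.273·378 + 3.7·7.54) / 4.973 = 102.4 mg/L.
Travel time t = 2.6e+04 m / 0.68 m/s = 3.824e+04 s = 0.4425 d.
C = 102.4·exp(−0.92·0.4425) = 102.4·0.6656 = 68.14 mg/L.

68.1 mg/L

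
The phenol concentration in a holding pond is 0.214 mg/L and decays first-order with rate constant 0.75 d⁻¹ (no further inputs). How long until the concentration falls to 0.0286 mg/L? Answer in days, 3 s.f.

t = ln(C₀/C)/k = ln(0.214/0.0286)/0.75 = 2.013/0.75 = 2.683 d.

2.68 d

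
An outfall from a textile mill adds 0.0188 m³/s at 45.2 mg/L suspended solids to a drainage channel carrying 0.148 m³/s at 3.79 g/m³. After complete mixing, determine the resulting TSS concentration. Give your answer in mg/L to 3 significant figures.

Flow-weighted mixing gives C = (0.0188·45.2 + 0.148·3.79) / (0.0188 + 0.148) = 1.411/0.1668 = 8.457 mg/L.

8.46 mg/L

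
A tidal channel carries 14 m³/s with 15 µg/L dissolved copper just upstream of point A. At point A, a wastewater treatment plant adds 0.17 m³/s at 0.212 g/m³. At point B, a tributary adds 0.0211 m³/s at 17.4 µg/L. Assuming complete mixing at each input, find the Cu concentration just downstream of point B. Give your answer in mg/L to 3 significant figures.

0.0174 mg/L

15 µg/L = 0.015 mg/L.
After input A: C = (14·0.015 + 0.17·0.212) / 14.17 = 0.01736 mg/L.
17.4 µg/L = 0.0174 mg/L.
After input B: C = (14.17·0.01736 + 0.0211·0.0174) / 14.19 = 0.01736 mg/L.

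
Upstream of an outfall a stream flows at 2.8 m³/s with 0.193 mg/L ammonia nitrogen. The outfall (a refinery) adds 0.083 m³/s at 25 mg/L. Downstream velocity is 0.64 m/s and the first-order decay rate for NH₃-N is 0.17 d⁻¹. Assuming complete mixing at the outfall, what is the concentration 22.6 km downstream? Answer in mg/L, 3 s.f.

After complete mixing, C₀ = (0.083·25 + 2.8·0.193) / 2.883 = 0.9072 mg/L.
Travel time t = 2.26e+04 m / 0.64 m/s = 3.531e+04 s = 0.4087 d.
C = 0.9072·exp(−0.17·0.4087) = 0.9072·0.9329 = 0.8463 mg/L.

0.846 mg/L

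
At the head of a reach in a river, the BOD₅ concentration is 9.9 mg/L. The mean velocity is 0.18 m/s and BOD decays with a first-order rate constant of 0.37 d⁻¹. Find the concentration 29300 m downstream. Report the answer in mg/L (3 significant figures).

Travel time t = 29300 m / 0.18 m/s = 2.93e+04/0.18 = 1.628e+05 s = 1.884 d.
First-order decay: C = 9.9·exp(−0.37·1.884) = 9.9·0.498 = 4.931 mg/L.

4.93 mg/L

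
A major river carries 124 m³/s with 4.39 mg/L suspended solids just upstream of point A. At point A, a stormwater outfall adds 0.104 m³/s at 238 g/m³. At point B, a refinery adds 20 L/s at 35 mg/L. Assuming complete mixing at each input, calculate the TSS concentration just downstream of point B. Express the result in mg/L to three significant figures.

4.59 mg/L

After input A: C = (124·4.39 + 0.104·238) / 124.1 = 4.586 mg/L.
20 L/s = 0.02 m³/s.
After input B: C = (124.1·4.586 + 0.02·35) / 124.1 = 4.591 mg/L.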